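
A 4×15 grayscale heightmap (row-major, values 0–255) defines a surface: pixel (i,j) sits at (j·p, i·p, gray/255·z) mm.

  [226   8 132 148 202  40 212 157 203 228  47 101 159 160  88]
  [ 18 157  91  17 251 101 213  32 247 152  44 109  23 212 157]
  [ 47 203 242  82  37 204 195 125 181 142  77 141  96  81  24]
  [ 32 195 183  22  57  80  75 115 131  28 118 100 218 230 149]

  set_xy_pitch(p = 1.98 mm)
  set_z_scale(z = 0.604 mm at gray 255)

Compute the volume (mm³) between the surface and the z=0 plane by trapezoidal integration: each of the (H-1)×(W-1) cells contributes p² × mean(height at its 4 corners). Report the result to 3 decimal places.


height_mm = gray/255 × 0.604; cell vol = 1.98² × mean(4 corners)
unit = 1.98² × 0.604 / (4×255) = 0.00232149 mm³ per gray-sum
row 0: Σ corner-gray over 14 cells = 7381  → 17.1349
row 1: Σ corner-gray over 14 cells = 7156  → 16.6126
row 2: Σ corner-gray over 14 cells = 6968  → 16.1762
Σ rows: total corner-gray = 21505  → 49.9237 mm³

49.924


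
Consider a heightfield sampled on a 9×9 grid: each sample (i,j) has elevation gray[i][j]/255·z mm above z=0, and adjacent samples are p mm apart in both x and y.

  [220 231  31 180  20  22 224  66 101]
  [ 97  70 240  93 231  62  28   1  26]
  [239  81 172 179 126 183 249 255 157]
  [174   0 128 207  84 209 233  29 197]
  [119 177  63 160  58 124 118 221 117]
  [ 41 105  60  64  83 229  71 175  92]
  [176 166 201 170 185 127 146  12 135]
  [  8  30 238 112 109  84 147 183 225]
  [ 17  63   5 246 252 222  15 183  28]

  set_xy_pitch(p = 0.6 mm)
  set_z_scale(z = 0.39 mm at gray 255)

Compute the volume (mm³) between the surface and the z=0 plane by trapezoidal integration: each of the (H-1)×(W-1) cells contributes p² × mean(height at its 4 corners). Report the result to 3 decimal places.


height_mm = gray/255 × 0.39; cell vol = 0.6² × mean(4 corners)
unit = 0.6² × 0.39 / (4×255) = 0.000137647 mm³ per gray-sum
row 0: Σ corner-gray over 8 cells = 3442  → 0.4738
row 1: Σ corner-gray over 8 cells = 4459  → 0.6138
row 2: Σ corner-gray over 8 cells = 5037  → 0.6933
row 3: Σ corner-gray over 8 cells = 4229  → 0.5821
row 4: Σ corner-gray over 8 cells = 3785  → 0.5210
row 5: Σ corner-gray over 8 cells = 4032  → 0.5550
row 6: Σ corner-gray over 8 cells = 4364  → 0.6007
row 7: Σ corner-gray over 8 cells = 4056  → 0.5583
Σ rows: total corner-gray = 33404  → 4.5980 mm³

4.598


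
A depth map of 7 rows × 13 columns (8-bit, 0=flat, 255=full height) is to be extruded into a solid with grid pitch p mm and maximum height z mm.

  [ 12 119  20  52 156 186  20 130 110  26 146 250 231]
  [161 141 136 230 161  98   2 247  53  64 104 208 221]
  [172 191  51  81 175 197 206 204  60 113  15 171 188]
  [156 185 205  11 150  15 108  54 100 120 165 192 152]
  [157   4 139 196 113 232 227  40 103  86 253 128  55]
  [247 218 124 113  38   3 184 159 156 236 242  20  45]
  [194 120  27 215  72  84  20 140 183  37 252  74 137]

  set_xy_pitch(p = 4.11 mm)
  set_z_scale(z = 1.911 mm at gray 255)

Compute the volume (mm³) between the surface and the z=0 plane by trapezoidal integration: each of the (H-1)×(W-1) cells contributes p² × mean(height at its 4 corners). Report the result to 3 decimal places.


1185.782

height_mm = gray/255 × 1.911; cell vol = 4.11² × mean(4 corners)
unit = 4.11² × 1.911 / (4×255) = 0.0316478 mm³ per gray-sum
row 0: Σ corner-gray over 12 cells = 5943  → 188.0831
row 1: Σ corner-gray over 12 cells = 6558  → 207.5466
row 2: Σ corner-gray over 12 cells = 6206  → 196.4065
row 3: Σ corner-gray over 12 cells = 6172  → 195.3305
row 4: Σ corner-gray over 12 cells = 6532  → 206.7237
row 5: Σ corner-gray over 12 cells = 6057  → 191.6910
Σ rows: total corner-gray = 37468  → 1185.7815 mm³


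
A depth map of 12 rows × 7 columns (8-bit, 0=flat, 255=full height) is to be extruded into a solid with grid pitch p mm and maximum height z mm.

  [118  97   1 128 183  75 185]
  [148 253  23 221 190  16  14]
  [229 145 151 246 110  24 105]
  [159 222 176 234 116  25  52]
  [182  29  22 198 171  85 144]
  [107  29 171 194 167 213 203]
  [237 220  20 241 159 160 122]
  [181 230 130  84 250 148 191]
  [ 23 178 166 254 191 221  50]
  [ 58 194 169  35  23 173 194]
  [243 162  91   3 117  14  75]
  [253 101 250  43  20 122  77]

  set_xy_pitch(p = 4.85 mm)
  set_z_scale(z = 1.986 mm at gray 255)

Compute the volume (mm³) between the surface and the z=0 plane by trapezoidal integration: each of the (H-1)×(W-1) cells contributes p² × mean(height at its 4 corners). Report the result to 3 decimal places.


height_mm = gray/255 × 1.986; cell vol = 4.85² × mean(4 corners)
unit = 4.85² × 1.986 / (4×255) = 0.0457997 mm³ per gray-sum
row 0: Σ corner-gray over 6 cells = 2839  → 130.0253
row 1: Σ corner-gray over 6 cells = 3254  → 149.0322
row 2: Σ corner-gray over 6 cells = 3443  → 157.6883
row 3: Σ corner-gray over 6 cells = 3093  → 141.6584
row 4: Σ corner-gray over 6 cells = 3194  → 146.2842
row 5: Σ corner-gray over 6 cells = 3817  → 174.8174
row 6: Σ corner-gray over 6 cells = 4015  → 183.8858
row 7: Σ corner-gray over 6 cells = 4149  → 190.0229
row 8: Σ corner-gray over 6 cells = 3533  → 161.8103
row 9: Σ corner-gray over 6 cells = 2532  → 115.9648
row 10: Σ corner-gray over 6 cells = 2494  → 114.2244
Σ rows: total corner-gray = 36363  → 1665.4142 mm³

1665.414


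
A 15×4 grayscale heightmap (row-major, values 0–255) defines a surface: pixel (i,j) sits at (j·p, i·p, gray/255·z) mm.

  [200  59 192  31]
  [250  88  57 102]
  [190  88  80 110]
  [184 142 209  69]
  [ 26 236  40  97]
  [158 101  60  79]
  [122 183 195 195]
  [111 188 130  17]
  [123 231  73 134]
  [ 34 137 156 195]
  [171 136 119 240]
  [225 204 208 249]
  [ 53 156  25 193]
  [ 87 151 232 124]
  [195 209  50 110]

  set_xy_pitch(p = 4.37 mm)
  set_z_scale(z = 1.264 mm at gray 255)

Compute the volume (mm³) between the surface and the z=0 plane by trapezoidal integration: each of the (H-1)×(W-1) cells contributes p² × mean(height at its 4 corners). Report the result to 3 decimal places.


height_mm = gray/255 × 1.264; cell vol = 4.37² × mean(4 corners)
unit = 4.37² × 1.264 / (4×255) = 0.0236652 mm³ per gray-sum
row 0: Σ corner-gray over 3 cells = 1375  → 32.5396
row 1: Σ corner-gray over 3 cells = 1278  → 30.2441
row 2: Σ corner-gray over 3 cells = 1591  → 37.6513
row 3: Σ corner-gray over 3 cells = 1630  → 38.5742
row 4: Σ corner-gray over 3 cells = 1234  → 29.2028
row 5: Σ corner-gray over 3 cells = 1632  → 38.6216
row 6: Σ corner-gray over 3 cells = 1837  → 43.4729
row 7: Σ corner-gray over 3 cells = 1629  → 38.5506
row 8: Σ corner-gray over 3 cells = 1680  → 39.7575
row 9: Σ corner-gray over 3 cells = 1736  → 41.0827
row 10: Σ corner-gray over 3 cells = 2219  → 52.5130
row 11: Σ corner-gray over 3 cells = 1906  → 45.1058
row 12: Σ corner-gray over 3 cells = 1585  → 37.5093
row 13: Σ corner-gray over 3 cells = 1800  → 42.5973
Σ rows: total corner-gray = 23132  → 547.4229 mm³

547.423


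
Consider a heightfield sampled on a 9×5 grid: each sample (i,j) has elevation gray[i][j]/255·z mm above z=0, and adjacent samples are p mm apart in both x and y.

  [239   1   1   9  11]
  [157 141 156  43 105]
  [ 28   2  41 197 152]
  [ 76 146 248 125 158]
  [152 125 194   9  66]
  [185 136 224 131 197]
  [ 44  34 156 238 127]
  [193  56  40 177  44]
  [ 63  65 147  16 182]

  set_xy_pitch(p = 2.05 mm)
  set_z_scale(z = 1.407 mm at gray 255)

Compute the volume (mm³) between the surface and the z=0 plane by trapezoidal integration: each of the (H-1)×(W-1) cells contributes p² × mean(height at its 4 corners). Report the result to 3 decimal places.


85.894

height_mm = gray/255 × 1.407; cell vol = 2.05² × mean(4 corners)
unit = 2.05² × 1.407 / (4×255) = 0.00579698 mm³ per gray-sum
row 0: Σ corner-gray over 4 cells = 1214  → 7.0375
row 1: Σ corner-gray over 4 cells = 1602  → 9.2868
row 2: Σ corner-gray over 4 cells = 1932  → 11.1998
row 3: Σ corner-gray over 4 cells = 2146  → 12.4403
row 4: Σ corner-gray over 4 cells = 2238  → 12.9736
row 5: Σ corner-gray over 4 cells = 2391  → 13.8606
row 6: Σ corner-gray over 4 cells = 1810  → 10.4925
row 7: Σ corner-gray over 4 cells = 1484  → 8.6027
Σ rows: total corner-gray = 14817  → 85.8938 mm³


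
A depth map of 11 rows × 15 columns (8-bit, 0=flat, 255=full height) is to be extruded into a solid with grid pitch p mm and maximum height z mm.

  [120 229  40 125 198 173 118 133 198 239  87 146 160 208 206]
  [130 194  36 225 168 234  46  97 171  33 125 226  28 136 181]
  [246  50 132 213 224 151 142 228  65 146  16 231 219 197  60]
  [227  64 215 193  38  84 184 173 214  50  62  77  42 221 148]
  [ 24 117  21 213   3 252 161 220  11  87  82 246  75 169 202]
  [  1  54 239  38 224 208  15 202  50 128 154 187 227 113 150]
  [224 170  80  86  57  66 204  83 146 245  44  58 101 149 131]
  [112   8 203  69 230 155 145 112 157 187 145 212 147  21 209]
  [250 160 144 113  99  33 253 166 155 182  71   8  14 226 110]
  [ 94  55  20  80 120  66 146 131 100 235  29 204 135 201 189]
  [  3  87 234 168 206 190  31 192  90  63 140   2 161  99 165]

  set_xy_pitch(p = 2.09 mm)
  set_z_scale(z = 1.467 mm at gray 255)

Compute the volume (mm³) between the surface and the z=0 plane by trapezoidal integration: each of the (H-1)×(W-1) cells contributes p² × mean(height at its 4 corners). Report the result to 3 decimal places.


height_mm = gray/255 × 1.467; cell vol = 2.09² × mean(4 corners)
unit = 2.09² × 1.467 / (4×255) = 0.00628236 mm³ per gray-sum
row 0: Σ corner-gray over 14 cells = 8183  → 51.4085
row 1: Σ corner-gray over 14 cells = 8083  → 50.7803
row 2: Σ corner-gray over 14 cells = 7943  → 49.9008
row 3: Σ corner-gray over 14 cells = 7149  → 44.9126
row 4: Σ corner-gray over 14 cells = 7369  → 46.2947
row 5: Σ corner-gray over 14 cells = 7162  → 44.9942
row 6: Σ corner-gray over 14 cells = 7236  → 45.4591
row 7: Σ corner-gray over 14 cells = 7511  → 47.1868
row 8: Σ corner-gray over 14 cells = 6935  → 43.5681
row 9: Σ corner-gray over 14 cells = 6821  → 42.8519
Σ rows: total corner-gray = 74392  → 467.3570 mm³

467.357


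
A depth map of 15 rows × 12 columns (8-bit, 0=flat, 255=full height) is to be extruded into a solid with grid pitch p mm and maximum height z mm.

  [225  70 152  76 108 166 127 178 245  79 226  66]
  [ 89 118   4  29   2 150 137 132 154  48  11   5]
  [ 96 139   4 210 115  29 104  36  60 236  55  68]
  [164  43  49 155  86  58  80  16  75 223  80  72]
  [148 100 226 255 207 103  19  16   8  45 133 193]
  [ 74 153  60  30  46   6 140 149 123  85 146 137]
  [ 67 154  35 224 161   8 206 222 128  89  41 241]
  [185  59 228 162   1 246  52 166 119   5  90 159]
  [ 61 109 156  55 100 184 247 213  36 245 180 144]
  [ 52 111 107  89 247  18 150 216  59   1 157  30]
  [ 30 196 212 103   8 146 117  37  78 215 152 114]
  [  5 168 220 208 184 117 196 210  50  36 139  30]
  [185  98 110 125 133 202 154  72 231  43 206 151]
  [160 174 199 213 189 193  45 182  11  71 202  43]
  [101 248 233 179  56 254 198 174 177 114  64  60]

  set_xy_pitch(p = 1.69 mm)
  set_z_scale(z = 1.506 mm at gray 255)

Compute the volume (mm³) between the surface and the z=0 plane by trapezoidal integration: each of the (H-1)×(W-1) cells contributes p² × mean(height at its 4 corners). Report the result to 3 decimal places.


height_mm = gray/255 × 1.506; cell vol = 1.69² × mean(4 corners)
unit = 1.69² × 1.506 / (4×255) = 0.00421695 mm³ per gray-sum
row 0: Σ corner-gray over 11 cells = 4809  → 20.2793
row 1: Σ corner-gray over 11 cells = 3804  → 16.0413
row 2: Σ corner-gray over 11 cells = 4106  → 17.3148
row 3: Σ corner-gray over 11 cells = 4531  → 19.1070
row 4: Σ corner-gray over 11 cells = 4652  → 19.6172
row 5: Σ corner-gray over 11 cells = 4931  → 20.7938
row 6: Σ corner-gray over 11 cells = 5444  → 22.9571
row 7: Σ corner-gray over 11 cells = 5855  → 24.6902
row 8: Σ corner-gray over 11 cells = 5647  → 23.8131
row 9: Σ corner-gray over 11 cells = 5064  → 21.3546
row 10: Σ corner-gray over 11 cells = 5763  → 24.3023
row 11: Σ corner-gray over 11 cells = 6175  → 26.0397
row 12: Σ corner-gray over 11 cells = 6245  → 26.3348
row 13: Σ corner-gray over 11 cells = 6716  → 28.3210
Σ rows: total corner-gray = 73742  → 310.9662 mm³

310.966


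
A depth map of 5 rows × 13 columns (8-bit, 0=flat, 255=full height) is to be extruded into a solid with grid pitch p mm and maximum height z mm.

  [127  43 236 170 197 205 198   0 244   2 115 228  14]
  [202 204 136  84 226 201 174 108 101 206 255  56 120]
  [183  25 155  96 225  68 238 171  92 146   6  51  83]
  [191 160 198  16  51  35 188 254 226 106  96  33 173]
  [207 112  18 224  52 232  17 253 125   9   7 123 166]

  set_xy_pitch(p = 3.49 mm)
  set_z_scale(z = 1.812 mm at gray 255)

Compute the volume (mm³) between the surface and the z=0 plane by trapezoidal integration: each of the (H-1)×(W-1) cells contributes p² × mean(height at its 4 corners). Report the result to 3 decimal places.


height_mm = gray/255 × 1.812; cell vol = 3.49² × mean(4 corners)
unit = 3.49² × 1.812 / (4×255) = 0.0216376 mm³ per gray-sum
row 0: Σ corner-gray over 12 cells = 7241  → 156.6778
row 1: Σ corner-gray over 12 cells = 6636  → 143.5870
row 2: Σ corner-gray over 12 cells = 5902  → 127.7051
row 3: Σ corner-gray over 12 cells = 5807  → 125.6495
Σ rows: total corner-gray = 25586  → 553.6194 mm³

553.619


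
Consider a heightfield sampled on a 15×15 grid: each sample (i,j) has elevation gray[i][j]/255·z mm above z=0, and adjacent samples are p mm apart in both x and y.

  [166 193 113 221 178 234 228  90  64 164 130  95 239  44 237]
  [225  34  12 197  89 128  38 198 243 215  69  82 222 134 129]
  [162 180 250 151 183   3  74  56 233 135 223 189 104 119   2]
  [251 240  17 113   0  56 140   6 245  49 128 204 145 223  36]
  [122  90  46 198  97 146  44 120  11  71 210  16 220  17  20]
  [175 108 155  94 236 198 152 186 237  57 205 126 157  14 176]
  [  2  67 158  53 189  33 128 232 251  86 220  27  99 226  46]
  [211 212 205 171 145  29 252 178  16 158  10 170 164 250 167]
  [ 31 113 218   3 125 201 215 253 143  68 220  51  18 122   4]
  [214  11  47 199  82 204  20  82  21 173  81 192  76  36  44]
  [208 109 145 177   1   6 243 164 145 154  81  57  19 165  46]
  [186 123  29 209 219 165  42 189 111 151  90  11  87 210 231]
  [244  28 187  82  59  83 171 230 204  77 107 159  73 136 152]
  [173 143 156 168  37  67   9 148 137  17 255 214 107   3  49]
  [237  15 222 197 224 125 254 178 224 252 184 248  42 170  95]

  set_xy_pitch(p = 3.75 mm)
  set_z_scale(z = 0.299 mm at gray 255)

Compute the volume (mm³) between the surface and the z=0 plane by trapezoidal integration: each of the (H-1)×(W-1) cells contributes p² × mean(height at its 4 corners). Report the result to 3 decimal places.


415.534

height_mm = gray/255 × 0.299; cell vol = 3.75² × mean(4 corners)
unit = 3.75² × 0.299 / (4×255) = 0.00412224 mm³ per gray-sum
row 0: Σ corner-gray over 14 cells = 8065  → 33.2459
row 1: Σ corner-gray over 14 cells = 7640  → 31.4939
row 2: Σ corner-gray over 14 cells = 7383  → 30.4345
row 3: Σ corner-gray over 14 cells = 6133  → 25.2817
row 4: Σ corner-gray over 14 cells = 6915  → 28.5053
row 5: Σ corner-gray over 14 cells = 7787  → 32.0999
row 6: Σ corner-gray over 14 cells = 7884  → 32.4998
row 7: Σ corner-gray over 14 cells = 7833  → 32.2895
row 8: Σ corner-gray over 14 cells = 6241  → 25.7269
row 9: Σ corner-gray over 14 cells = 5892  → 24.2883
row 10: Σ corner-gray over 14 cells = 6875  → 28.3404
row 11: Σ corner-gray over 14 cells = 7277  → 29.9976
row 12: Σ corner-gray over 14 cells = 6732  → 27.7509
row 13: Σ corner-gray over 14 cells = 8146  → 33.5798
Σ rows: total corner-gray = 100803  → 415.5344 mm³


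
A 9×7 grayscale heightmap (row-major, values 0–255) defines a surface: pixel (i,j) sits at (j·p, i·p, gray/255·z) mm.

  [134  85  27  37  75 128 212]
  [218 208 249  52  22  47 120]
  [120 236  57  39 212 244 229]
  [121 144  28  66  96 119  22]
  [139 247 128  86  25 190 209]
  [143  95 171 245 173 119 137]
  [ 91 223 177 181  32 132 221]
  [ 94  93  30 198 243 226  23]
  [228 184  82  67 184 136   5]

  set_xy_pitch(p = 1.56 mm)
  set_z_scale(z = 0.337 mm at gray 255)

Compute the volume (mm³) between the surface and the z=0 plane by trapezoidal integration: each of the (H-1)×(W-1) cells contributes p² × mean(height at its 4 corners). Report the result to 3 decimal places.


height_mm = gray/255 × 0.337; cell vol = 1.56² × mean(4 corners)
unit = 1.56² × 0.337 / (4×255) = 0.000804042 mm³ per gray-sum
row 0: Σ corner-gray over 6 cells = 2544  → 2.0455
row 1: Σ corner-gray over 6 cells = 3419  → 2.7490
row 2: Σ corner-gray over 6 cells = 2974  → 2.3912
row 3: Σ corner-gray over 6 cells = 2749  → 2.2103
row 4: Σ corner-gray over 6 cells = 3586  → 2.8833
row 5: Σ corner-gray over 6 cells = 3688  → 2.9653
row 6: Σ corner-gray over 6 cells = 3499  → 2.8133
row 7: Σ corner-gray over 6 cells = 3236  → 2.6019
Σ rows: total corner-gray = 25695  → 20.6599 mm³

20.660


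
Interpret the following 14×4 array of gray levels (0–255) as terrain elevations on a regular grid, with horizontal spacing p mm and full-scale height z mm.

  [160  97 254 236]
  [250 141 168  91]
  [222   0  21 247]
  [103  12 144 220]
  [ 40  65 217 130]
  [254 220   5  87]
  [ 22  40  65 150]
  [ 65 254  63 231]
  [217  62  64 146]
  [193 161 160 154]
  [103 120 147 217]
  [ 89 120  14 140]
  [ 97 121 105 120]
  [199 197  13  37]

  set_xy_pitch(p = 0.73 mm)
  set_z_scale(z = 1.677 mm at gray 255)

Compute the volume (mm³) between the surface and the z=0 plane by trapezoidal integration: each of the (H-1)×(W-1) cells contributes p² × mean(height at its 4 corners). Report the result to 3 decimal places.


height_mm = gray/255 × 1.677; cell vol = 0.73² × mean(4 corners)
unit = 0.73² × 1.677 / (4×255) = 0.00087615 mm³ per gray-sum
row 0: Σ corner-gray over 3 cells = 2057  → 1.8022
row 1: Σ corner-gray over 3 cells = 1470  → 1.2879
row 2: Σ corner-gray over 3 cells = 1146  → 1.0041
row 3: Σ corner-gray over 3 cells = 1369  → 1.1994
row 4: Σ corner-gray over 3 cells = 1525  → 1.3361
row 5: Σ corner-gray over 3 cells = 1173  → 1.0277
row 6: Σ corner-gray over 3 cells = 1312  → 1.1495
row 7: Σ corner-gray over 3 cells = 1545  → 1.3537
row 8: Σ corner-gray over 3 cells = 1604  → 1.4053
row 9: Σ corner-gray over 3 cells = 1843  → 1.6147
row 10: Σ corner-gray over 3 cells = 1351  → 1.1837
row 11: Σ corner-gray over 3 cells = 1166  → 1.0216
row 12: Σ corner-gray over 3 cells = 1325  → 1.1609
Σ rows: total corner-gray = 18886  → 16.5470 mm³

16.547


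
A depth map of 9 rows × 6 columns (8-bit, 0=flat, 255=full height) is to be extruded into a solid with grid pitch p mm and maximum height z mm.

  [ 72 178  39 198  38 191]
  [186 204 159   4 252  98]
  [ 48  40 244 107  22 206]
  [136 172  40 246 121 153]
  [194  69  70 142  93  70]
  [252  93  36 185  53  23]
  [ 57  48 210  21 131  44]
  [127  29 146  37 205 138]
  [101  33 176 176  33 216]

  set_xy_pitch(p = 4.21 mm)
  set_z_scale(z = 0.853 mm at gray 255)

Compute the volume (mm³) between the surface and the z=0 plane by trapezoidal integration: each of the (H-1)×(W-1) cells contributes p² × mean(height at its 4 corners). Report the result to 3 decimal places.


height_mm = gray/255 × 0.853; cell vol = 4.21² × mean(4 corners)
unit = 4.21² × 0.853 / (4×255) = 0.0148222 mm³ per gray-sum
row 0: Σ corner-gray over 5 cells = 2691  → 39.8866
row 1: Σ corner-gray over 5 cells = 2602  → 38.5674
row 2: Σ corner-gray over 5 cells = 2527  → 37.4557
row 3: Σ corner-gray over 5 cells = 2459  → 36.4478
row 4: Σ corner-gray over 5 cells = 2021  → 29.9557
row 5: Σ corner-gray over 5 cells = 1930  → 28.6069
row 6: Σ corner-gray over 5 cells = 2020  → 29.9409
row 7: Σ corner-gray over 5 cells = 2252  → 33.3796
Σ rows: total corner-gray = 18502  → 274.2406 mm³

274.241


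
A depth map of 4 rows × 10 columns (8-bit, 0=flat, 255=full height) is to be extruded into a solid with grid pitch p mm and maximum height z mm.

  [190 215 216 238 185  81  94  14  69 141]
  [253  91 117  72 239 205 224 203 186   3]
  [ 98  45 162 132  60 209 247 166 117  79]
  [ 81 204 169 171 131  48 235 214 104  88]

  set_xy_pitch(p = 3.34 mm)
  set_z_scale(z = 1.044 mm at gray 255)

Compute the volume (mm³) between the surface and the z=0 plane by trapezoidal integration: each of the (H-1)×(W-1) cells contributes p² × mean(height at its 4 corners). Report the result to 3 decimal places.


height_mm = gray/255 × 1.044; cell vol = 3.34² × mean(4 corners)
unit = 3.34² × 1.044 / (4×255) = 0.0114181 mm³ per gray-sum
row 0: Σ corner-gray over 9 cells = 5485  → 62.6282
row 1: Σ corner-gray over 9 cells = 5383  → 61.4635
row 2: Σ corner-gray over 9 cells = 5174  → 59.0772
Σ rows: total corner-gray = 16042  → 183.1689 mm³

183.169


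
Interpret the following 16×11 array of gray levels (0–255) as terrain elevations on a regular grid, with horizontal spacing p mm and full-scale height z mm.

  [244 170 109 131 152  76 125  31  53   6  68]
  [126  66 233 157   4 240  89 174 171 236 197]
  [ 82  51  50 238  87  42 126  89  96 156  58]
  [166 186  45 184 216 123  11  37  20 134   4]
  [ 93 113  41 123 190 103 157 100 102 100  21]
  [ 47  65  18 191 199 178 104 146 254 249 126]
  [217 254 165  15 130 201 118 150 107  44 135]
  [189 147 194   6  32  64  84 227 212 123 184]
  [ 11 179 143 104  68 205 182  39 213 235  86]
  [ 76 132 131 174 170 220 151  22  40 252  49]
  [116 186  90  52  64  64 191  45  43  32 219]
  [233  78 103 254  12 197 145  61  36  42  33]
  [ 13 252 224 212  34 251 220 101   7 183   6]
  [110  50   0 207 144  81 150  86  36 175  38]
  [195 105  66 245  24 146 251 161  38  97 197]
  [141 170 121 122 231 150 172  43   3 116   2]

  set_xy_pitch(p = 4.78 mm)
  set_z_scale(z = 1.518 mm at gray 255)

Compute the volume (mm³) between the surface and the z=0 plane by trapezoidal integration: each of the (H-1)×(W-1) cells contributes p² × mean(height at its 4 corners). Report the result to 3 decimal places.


2514.343

height_mm = gray/255 × 1.518; cell vol = 4.78² × mean(4 corners)
unit = 4.78² × 1.518 / (4×255) = 0.0340038 mm³ per gray-sum
row 0: Σ corner-gray over 10 cells = 5081  → 172.7733
row 1: Σ corner-gray over 10 cells = 5073  → 172.5013
row 2: Σ corner-gray over 10 cells = 4092  → 139.1435
row 3: Σ corner-gray over 10 cells = 4254  → 144.6521
row 4: Σ corner-gray over 10 cells = 5153  → 175.2216
row 5: Σ corner-gray over 10 cells = 5701  → 193.8556
row 6: Σ corner-gray over 10 cells = 5271  → 179.2340
row 7: Σ corner-gray over 10 cells = 5384  → 183.0764
row 8: Σ corner-gray over 10 cells = 5542  → 188.4490
row 9: Σ corner-gray over 10 cells = 4578  → 155.6694
row 10: Σ corner-gray over 10 cells = 3991  → 135.7091
row 11: Σ corner-gray over 10 cells = 5109  → 173.7254
row 12: Σ corner-gray over 10 cells = 4993  → 169.7809
row 13: Σ corner-gray over 10 cells = 4664  → 158.5937
row 14: Σ corner-gray over 10 cells = 5057  → 171.9572
Σ rows: total corner-gray = 73943  → 2514.3426 mm³


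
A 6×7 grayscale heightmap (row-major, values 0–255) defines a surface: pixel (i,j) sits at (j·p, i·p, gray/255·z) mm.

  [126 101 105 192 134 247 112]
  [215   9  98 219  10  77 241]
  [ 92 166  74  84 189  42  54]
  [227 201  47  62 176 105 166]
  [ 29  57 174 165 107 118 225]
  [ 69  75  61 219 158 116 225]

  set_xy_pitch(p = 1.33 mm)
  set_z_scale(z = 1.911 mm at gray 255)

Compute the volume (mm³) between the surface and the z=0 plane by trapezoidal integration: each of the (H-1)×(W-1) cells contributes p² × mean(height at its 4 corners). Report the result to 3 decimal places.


height_mm = gray/255 × 1.911; cell vol = 1.33² × mean(4 corners)
unit = 1.33² × 1.911 / (4×255) = 0.00331409 mm³ per gray-sum
row 0: Σ corner-gray over 6 cells = 3078  → 10.2008
row 1: Σ corner-gray over 6 cells = 2538  → 8.4112
row 2: Σ corner-gray over 6 cells = 2831  → 9.3822
row 3: Σ corner-gray over 6 cells = 3071  → 10.1776
row 4: Σ corner-gray over 6 cells = 3048  → 10.1013
Σ rows: total corner-gray = 14566  → 48.2730 mm³

48.273


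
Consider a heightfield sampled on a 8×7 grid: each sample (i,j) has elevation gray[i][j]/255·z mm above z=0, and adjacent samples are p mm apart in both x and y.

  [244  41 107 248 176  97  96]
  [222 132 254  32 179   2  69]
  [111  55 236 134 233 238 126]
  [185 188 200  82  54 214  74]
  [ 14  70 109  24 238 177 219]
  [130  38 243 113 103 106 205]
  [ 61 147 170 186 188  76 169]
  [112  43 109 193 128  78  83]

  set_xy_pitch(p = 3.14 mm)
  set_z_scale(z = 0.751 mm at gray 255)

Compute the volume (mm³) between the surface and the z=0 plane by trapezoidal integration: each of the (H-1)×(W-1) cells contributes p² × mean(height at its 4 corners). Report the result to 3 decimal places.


167.176

height_mm = gray/255 × 0.751; cell vol = 3.14² × mean(4 corners)
unit = 3.14² × 0.751 / (4×255) = 0.00725937 mm³ per gray-sum
row 0: Σ corner-gray over 6 cells = 3167  → 22.9904
row 1: Σ corner-gray over 6 cells = 3518  → 25.5385
row 2: Σ corner-gray over 6 cells = 3764  → 27.3243
row 3: Σ corner-gray over 6 cells = 3204  → 23.2590
row 4: Σ corner-gray over 6 cells = 3010  → 21.8507
row 5: Σ corner-gray over 6 cells = 3305  → 23.9922
row 6: Σ corner-gray over 6 cells = 3061  → 22.2209
Σ rows: total corner-gray = 23029  → 167.1761 mm³


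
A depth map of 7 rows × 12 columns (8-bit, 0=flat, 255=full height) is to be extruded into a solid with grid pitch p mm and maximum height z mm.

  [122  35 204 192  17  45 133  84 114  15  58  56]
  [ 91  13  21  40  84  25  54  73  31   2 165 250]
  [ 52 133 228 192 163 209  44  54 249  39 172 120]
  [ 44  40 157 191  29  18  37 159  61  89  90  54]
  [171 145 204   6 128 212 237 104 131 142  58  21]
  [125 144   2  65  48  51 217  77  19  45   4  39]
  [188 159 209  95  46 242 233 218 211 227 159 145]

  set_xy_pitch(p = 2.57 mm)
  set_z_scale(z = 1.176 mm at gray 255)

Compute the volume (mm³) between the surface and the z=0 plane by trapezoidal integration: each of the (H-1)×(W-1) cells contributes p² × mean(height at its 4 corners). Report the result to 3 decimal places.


208.965

height_mm = gray/255 × 1.176; cell vol = 2.57² × mean(4 corners)
unit = 2.57² × 1.176 / (4×255) = 0.00761506 mm³ per gray-sum
row 0: Σ corner-gray over 11 cells = 3329  → 25.3505
row 1: Σ corner-gray over 11 cells = 4495  → 34.2297
row 2: Σ corner-gray over 11 cells = 4978  → 37.9078
row 3: Σ corner-gray over 11 cells = 4766  → 36.2934
row 4: Σ corner-gray over 11 cells = 4434  → 33.7652
row 5: Σ corner-gray over 11 cells = 5439  → 41.4183
Σ rows: total corner-gray = 27441  → 208.9649 mm³


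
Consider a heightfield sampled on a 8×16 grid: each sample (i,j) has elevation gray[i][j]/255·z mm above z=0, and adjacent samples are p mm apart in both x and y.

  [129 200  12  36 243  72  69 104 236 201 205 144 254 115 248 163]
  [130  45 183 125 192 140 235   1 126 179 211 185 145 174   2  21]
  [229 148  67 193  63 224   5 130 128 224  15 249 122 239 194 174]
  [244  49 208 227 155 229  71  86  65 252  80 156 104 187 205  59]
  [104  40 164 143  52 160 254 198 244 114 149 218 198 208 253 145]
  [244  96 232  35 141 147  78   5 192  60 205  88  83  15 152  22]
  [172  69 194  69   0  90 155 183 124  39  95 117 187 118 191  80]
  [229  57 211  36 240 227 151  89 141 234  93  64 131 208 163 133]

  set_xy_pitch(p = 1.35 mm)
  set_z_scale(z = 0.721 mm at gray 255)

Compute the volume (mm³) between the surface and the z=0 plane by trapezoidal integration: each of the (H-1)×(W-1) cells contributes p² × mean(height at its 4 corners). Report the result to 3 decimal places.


75.443

height_mm = gray/255 × 0.721; cell vol = 1.35² × mean(4 corners)
unit = 1.35² × 0.721 / (4×255) = 0.00128826 mm³ per gray-sum
row 0: Σ corner-gray over 15 cells = 8607  → 11.0880
row 1: Σ corner-gray over 15 cells = 8442  → 10.8755
row 2: Σ corner-gray over 15 cells = 8856  → 11.4088
row 3: Σ corner-gray over 15 cells = 9490  → 12.2256
row 4: Σ corner-gray over 15 cells = 8363  → 10.7737
row 5: Σ corner-gray over 15 cells = 6838  → 8.8091
row 6: Σ corner-gray over 15 cells = 7966  → 10.2623
Σ rows: total corner-gray = 58562  → 75.4429 mm³


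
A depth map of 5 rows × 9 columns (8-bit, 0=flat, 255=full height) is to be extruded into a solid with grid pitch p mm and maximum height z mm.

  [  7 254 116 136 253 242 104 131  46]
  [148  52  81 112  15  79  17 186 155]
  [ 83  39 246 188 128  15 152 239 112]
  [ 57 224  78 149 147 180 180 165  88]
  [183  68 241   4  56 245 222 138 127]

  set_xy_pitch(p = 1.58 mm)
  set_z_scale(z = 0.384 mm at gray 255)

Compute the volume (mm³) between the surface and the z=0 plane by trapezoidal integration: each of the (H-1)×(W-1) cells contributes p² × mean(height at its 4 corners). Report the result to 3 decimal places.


15.749

height_mm = gray/255 × 0.384; cell vol = 1.58² × mean(4 corners)
unit = 1.58² × 0.384 / (4×255) = 0.000939821 mm³ per gray-sum
row 0: Σ corner-gray over 8 cells = 3912  → 3.6766
row 1: Σ corner-gray over 8 cells = 3596  → 3.3796
row 2: Σ corner-gray over 8 cells = 4600  → 4.3232
row 3: Σ corner-gray over 8 cells = 4649  → 4.3692
Σ rows: total corner-gray = 16757  → 15.7486 mm³


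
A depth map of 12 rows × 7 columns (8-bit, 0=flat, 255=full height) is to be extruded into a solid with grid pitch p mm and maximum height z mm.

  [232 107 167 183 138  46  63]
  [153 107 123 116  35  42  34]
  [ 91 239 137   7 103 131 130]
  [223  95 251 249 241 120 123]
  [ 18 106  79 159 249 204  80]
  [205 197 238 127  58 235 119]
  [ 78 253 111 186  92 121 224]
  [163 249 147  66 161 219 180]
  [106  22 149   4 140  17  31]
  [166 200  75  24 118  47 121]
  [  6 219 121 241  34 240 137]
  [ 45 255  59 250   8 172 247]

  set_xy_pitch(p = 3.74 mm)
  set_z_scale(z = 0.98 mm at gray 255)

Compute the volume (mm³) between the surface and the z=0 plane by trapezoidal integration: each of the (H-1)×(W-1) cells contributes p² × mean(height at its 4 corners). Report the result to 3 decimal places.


height_mm = gray/255 × 0.98; cell vol = 3.74² × mean(4 corners)
unit = 3.74² × 0.98 / (4×255) = 0.0134391 mm³ per gray-sum
row 0: Σ corner-gray over 6 cells = 2610  → 35.0760
row 1: Σ corner-gray over 6 cells = 2488  → 33.4364
row 2: Σ corner-gray over 6 cells = 3713  → 49.8993
row 3: Σ corner-gray over 6 cells = 3950  → 53.0843
row 4: Σ corner-gray over 6 cells = 3726  → 50.0740
row 5: Σ corner-gray over 6 cells = 3862  → 51.9017
row 6: Σ corner-gray over 6 cells = 3855  → 51.8076
row 7: Σ corner-gray over 6 cells = 2828  → 38.0057
row 8: Σ corner-gray over 6 cells = 2016  → 27.0932
row 9: Σ corner-gray over 6 cells = 3068  → 41.2311
row 10: Σ corner-gray over 6 cells = 3633  → 48.8241
Σ rows: total corner-gray = 35749  → 480.4332 mm³

480.433


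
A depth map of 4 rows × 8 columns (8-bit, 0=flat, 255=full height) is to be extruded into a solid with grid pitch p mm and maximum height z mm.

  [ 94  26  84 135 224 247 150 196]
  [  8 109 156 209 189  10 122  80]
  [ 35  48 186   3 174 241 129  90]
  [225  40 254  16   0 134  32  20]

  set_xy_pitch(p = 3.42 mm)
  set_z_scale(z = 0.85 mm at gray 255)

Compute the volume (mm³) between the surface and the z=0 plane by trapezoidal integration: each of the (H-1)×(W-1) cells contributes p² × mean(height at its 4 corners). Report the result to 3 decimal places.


height_mm = gray/255 × 0.85; cell vol = 3.42² × mean(4 corners)
unit = 3.42² × 0.85 / (4×255) = 0.009747 mm³ per gray-sum
row 0: Σ corner-gray over 7 cells = 3700  → 36.0639
row 1: Σ corner-gray over 7 cells = 3365  → 32.7987
row 2: Σ corner-gray over 7 cells = 2884  → 28.1103
Σ rows: total corner-gray = 9949  → 96.9729 mm³

96.973


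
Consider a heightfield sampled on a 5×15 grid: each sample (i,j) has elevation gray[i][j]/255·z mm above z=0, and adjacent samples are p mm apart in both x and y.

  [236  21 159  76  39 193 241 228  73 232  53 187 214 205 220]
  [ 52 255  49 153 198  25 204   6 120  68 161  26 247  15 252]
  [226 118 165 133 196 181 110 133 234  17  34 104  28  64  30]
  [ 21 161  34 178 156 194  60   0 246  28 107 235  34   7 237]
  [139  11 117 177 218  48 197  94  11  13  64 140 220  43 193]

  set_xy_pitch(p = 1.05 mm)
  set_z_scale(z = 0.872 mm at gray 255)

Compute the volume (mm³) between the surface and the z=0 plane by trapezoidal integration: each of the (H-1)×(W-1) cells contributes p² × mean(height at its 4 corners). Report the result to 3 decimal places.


height_mm = gray/255 × 0.872; cell vol = 1.05² × mean(4 corners)
unit = 1.05² × 0.872 / (4×255) = 0.000942529 mm³ per gray-sum
row 0: Σ corner-gray over 14 cells = 7656  → 7.2160
row 1: Σ corner-gray over 14 cells = 6648  → 6.2659
row 2: Σ corner-gray over 14 cells = 6428  → 6.0586
row 3: Σ corner-gray over 14 cells = 6176  → 5.8211
Σ rows: total corner-gray = 26908  → 25.3616 mm³

25.362


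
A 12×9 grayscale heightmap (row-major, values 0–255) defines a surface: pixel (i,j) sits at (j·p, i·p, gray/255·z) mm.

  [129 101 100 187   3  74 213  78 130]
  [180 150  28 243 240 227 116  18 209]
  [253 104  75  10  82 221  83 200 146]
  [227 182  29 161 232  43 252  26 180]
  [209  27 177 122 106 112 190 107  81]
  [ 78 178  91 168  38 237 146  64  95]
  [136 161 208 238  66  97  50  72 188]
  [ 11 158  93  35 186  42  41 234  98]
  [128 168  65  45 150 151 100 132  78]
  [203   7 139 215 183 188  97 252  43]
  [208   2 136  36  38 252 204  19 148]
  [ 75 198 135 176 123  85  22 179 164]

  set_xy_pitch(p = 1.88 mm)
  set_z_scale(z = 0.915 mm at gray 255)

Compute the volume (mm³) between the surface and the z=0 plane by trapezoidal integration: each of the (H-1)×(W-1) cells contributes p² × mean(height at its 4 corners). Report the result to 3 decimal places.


141.483

height_mm = gray/255 × 0.915; cell vol = 1.88² × mean(4 corners)
unit = 1.88² × 0.915 / (4×255) = 0.00317056 mm³ per gray-sum
row 0: Σ corner-gray over 8 cells = 4204  → 13.3291
row 1: Σ corner-gray over 8 cells = 4382  → 13.8934
row 2: Σ corner-gray over 8 cells = 4206  → 13.3354
row 3: Σ corner-gray over 8 cells = 4229  → 13.4083
row 4: Σ corner-gray over 8 cells = 3989  → 12.6474
row 5: Σ corner-gray over 8 cells = 4125  → 13.0786
row 6: Σ corner-gray over 8 cells = 3795  → 12.0323
row 7: Σ corner-gray over 8 cells = 3515  → 11.1445
row 8: Σ corner-gray over 8 cells = 4236  → 13.4305
row 9: Σ corner-gray over 8 cells = 4138  → 13.1198
row 10: Σ corner-gray over 8 cells = 3805  → 12.0640
Σ rows: total corner-gray = 44624  → 141.4833 mm³


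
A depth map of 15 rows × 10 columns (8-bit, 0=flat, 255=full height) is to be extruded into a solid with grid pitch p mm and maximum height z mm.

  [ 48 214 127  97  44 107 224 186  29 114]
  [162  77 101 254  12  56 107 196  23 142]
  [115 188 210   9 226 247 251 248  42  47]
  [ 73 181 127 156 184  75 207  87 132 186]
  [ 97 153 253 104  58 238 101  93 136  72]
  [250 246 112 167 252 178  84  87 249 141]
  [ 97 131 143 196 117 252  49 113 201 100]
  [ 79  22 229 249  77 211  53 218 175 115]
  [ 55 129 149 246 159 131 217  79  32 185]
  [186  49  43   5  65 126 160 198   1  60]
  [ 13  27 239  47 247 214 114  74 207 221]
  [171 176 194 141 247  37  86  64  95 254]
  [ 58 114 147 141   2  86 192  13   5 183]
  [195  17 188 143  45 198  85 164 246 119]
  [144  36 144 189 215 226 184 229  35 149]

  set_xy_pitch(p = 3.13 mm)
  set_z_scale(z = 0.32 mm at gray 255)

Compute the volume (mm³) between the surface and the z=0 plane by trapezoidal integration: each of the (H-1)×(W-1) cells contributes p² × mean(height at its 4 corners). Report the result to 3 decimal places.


height_mm = gray/255 × 0.32; cell vol = 3.13² × mean(4 corners)
unit = 3.13² × 0.32 / (4×255) = 0.00307354 mm³ per gray-sum
row 0: Σ corner-gray over 9 cells = 4174  → 12.8289
row 1: Σ corner-gray over 9 cells = 4960  → 15.2447
row 2: Σ corner-gray over 9 cells = 5561  → 17.0919
row 3: Σ corner-gray over 9 cells = 4998  → 15.3615
row 4: Σ corner-gray over 9 cells = 5582  → 17.1565
row 5: Σ corner-gray over 9 cells = 5742  → 17.6483
row 6: Σ corner-gray over 9 cells = 5263  → 16.1760
row 7: Σ corner-gray over 9 cells = 5186  → 15.9394
row 8: Σ corner-gray over 9 cells = 4064  → 12.4909
row 9: Σ corner-gray over 9 cells = 4112  → 12.6384
row 10: Σ corner-gray over 9 cells = 5077  → 15.6043
row 11: Σ corner-gray over 9 cells = 4146  → 12.7429
row 12: Σ corner-gray over 9 cells = 4127  → 12.6845
row 13: Σ corner-gray over 9 cells = 5295  → 16.2744
Σ rows: total corner-gray = 68287  → 209.8826 mm³

209.883


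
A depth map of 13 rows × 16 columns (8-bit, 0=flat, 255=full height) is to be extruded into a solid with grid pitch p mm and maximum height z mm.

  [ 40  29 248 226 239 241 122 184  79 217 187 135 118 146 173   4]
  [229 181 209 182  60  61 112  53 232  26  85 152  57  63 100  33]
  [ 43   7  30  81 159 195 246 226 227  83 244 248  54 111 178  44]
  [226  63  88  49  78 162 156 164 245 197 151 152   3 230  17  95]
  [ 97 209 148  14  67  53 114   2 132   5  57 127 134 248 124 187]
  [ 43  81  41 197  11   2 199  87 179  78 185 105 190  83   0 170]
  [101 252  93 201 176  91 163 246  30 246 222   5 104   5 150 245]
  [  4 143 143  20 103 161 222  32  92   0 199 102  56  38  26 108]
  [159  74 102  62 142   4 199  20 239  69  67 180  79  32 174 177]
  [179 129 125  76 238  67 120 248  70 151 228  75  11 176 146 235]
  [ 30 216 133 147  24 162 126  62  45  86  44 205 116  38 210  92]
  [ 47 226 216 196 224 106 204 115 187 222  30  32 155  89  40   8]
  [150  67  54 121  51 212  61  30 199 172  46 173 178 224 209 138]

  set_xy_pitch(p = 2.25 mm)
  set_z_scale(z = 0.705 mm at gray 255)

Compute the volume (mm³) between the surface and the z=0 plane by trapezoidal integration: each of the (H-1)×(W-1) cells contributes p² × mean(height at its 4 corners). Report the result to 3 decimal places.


307.898

height_mm = gray/255 × 0.705; cell vol = 2.25² × mean(4 corners)
unit = 2.25² × 0.705 / (4×255) = 0.00349908 mm³ per gray-sum
row 0: Σ corner-gray over 15 cells = 8140  → 28.4825
row 1: Σ corner-gray over 15 cells = 7673  → 26.8484
row 2: Σ corner-gray over 15 cells = 8096  → 28.3286
row 3: Σ corner-gray over 15 cells = 6983  → 24.4341
row 4: Σ corner-gray over 15 cells = 6241  → 21.8378
row 5: Σ corner-gray over 15 cells = 7403  → 25.9037
row 6: Σ corner-gray over 15 cells = 7100  → 24.8435
row 7: Σ corner-gray over 15 cells = 6008  → 21.0225
row 8: Σ corner-gray over 15 cells = 7356  → 25.7392
row 9: Σ corner-gray over 15 cells = 7484  → 26.1871
row 10: Σ corner-gray over 15 cells = 7489  → 26.2046
row 11: Σ corner-gray over 15 cells = 8021  → 28.0661
Σ rows: total corner-gray = 87994  → 307.8981 mm³


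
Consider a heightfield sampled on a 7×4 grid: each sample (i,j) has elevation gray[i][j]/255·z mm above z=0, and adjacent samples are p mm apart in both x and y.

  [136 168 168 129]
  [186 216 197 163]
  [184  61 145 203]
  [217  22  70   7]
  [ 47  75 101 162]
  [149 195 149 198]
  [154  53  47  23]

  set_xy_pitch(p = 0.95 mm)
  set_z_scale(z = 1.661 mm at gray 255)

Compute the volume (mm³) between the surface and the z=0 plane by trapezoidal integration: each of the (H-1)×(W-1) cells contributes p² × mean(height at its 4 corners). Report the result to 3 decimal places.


13.624

height_mm = gray/255 × 1.661; cell vol = 0.95² × mean(4 corners)
unit = 0.95² × 1.661 / (4×255) = 0.00146966 mm³ per gray-sum
row 0: Σ corner-gray over 3 cells = 2112  → 3.1039
row 1: Σ corner-gray over 3 cells = 1974  → 2.9011
row 2: Σ corner-gray over 3 cells = 1207  → 1.7739
row 3: Σ corner-gray over 3 cells = 969  → 1.4241
row 4: Σ corner-gray over 3 cells = 1596  → 2.3456
row 5: Σ corner-gray over 3 cells = 1412  → 2.0752
Σ rows: total corner-gray = 9270  → 13.6237 mm³
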